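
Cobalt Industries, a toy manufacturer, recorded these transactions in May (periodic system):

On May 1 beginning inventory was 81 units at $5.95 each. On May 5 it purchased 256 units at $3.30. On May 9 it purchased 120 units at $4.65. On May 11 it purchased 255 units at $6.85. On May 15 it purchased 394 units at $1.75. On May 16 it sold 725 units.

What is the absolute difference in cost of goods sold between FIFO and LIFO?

FIFO COGS: 81 @ $5.95 + 256 @ $3.30 + 120 @ $4.65 + 255 @ $6.85 + 13 @ $1.75 = $3,654.25
LIFO COGS: 394 @ $1.75 + 255 @ $6.85 + 76 @ $4.65 = $2,789.65
Difference = |$3,654.25 − $2,789.65| = $864.60

$864.60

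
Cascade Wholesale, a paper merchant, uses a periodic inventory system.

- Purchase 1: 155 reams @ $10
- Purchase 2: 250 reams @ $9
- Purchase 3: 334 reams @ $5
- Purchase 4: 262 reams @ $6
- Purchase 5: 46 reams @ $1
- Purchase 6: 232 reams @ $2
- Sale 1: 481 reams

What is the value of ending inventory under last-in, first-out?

Ending inventory = $5,824

Sale 1 (481) [LIFO — newest first]: 232 @ $2 + 46 @ $1 + 203 @ $6 = $1,728
Ending inventory: 155 @ $10 + 250 @ $9 + 334 @ $5 + 59 @ $6 = $5,824
Check: goods available $7,552 = COGS $1,728 + ending $5,824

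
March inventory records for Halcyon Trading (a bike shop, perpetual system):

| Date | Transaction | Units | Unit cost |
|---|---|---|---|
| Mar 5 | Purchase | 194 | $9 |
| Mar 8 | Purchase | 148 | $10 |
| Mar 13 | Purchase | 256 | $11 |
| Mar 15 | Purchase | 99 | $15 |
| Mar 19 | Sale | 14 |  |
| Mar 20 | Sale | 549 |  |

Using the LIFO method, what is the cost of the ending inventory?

Ending inventory = $1,206

Mar 19, 14 sold [LIFO — newest first]: 14 @ $15 = $210
Mar 20, 549 sold [LIFO — newest first]: 85 @ $15 + 256 @ $11 + 148 @ $10 + 60 @ $9 = $6,111
Total COGS = $210 + $6,111 = $6,321
Ending inventory: 134 @ $9 = $1,206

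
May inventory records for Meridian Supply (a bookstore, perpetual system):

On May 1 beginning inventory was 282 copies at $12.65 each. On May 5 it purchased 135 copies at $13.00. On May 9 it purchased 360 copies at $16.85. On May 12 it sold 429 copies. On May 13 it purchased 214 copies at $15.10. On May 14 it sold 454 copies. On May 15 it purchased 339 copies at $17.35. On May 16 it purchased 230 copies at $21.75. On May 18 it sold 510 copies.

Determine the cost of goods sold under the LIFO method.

COGS = $23,114.00

May 12, 429 sold [LIFO — newest first]: 360 @ $16.85 + 69 @ $13.00 = $6,963.00
May 14, 454 sold [LIFO — newest first]: 214 @ $15.10 + 66 @ $13.00 + 174 @ $12.65 = $6,290.50
May 18, 510 sold [LIFO — newest first]: 230 @ $21.75 + 280 @ $17.35 = $9,860.50
Total COGS = $6,963.00 + $6,290.50 + $9,860.50 = $23,114.00
Ending inventory: 108 @ $12.65 + 59 @ $17.35 = $2,389.85
Check: goods available $25,503.85 = COGS $23,114.00 + ending $2,389.85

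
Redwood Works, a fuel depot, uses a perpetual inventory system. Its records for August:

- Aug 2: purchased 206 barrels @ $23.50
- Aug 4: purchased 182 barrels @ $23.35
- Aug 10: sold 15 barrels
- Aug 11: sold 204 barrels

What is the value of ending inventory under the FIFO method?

Aug 10, 15 sold [FIFO — oldest first]: 15 @ $23.50 = $352.50
Aug 11, 204 sold [FIFO — oldest first]: 191 @ $23.50 + 13 @ $23.35 = $4,792.05
Total COGS = $352.50 + $4,792.05 = $5,144.55
Ending inventory: 169 @ $23.35 = $3,946.15
Check: goods available $9,090.70 = COGS $5,144.55 + ending $3,946.15

Ending inventory = $3,946.15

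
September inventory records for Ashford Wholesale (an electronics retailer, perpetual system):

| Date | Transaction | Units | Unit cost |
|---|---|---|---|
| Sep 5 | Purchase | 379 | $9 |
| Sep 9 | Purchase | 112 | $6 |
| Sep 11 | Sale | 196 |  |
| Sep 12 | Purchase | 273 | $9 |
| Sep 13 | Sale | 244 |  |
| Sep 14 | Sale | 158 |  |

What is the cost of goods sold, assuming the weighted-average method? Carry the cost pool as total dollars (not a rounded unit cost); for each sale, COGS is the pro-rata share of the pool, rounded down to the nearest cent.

After Sep 5: 379 on hand, pool $3,411.00 (≈ $9.0000 each)
After Sep 9: 491 on hand, pool $4,083.00 (≈ $8.3157 each)
Sep 11, sell 196: 196/491 × $4,083.00 → $1,629.87
After Sep 12: 568 on hand, pool $4,910.13 (≈ $8.6446 each)
Sep 13, sell 244: 244/568 × $4,910.13 → $2,109.28
Sep 14, sell 158: 158/324 × $2,800.85 → $1,365.84
Total COGS = $1,629.87 + $2,109.28 + $1,365.84 = $5,104.99
Ending inventory (cost pool remaining) = $1,435.01

COGS = $5,104.99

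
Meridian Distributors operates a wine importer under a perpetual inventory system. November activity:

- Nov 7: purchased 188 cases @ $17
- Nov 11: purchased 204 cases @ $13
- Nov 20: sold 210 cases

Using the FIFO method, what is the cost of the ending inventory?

Nov 20, 210 sold [FIFO — oldest first]: 188 @ $17 + 22 @ $13 = $3,482
Ending inventory: 182 @ $13 = $2,366

Ending inventory = $2,366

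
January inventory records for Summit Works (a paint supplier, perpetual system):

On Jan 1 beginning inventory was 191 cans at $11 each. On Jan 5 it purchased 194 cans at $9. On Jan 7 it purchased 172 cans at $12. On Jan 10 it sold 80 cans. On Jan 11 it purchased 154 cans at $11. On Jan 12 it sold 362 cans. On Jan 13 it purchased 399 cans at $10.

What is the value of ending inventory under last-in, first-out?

Jan 10, 80 sold [LIFO — newest first]: 80 @ $12 = $960
Jan 12, 362 sold [LIFO — newest first]: 154 @ $11 + 92 @ $12 + 116 @ $9 = $3,842
Total COGS = $960 + $3,842 = $4,802
Ending inventory: 191 @ $11 + 78 @ $9 + 399 @ $10 = $6,793
Check: goods available $11,595 = COGS $4,802 + ending $6,793

Ending inventory = $6,793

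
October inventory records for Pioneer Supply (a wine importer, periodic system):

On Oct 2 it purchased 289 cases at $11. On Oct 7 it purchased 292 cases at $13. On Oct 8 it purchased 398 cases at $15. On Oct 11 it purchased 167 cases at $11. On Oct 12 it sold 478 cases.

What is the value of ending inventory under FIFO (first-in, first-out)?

Oct 12, 478 sold [FIFO — oldest first]: 289 @ $11 + 189 @ $13 = $5,636
Ending inventory: 103 @ $13 + 398 @ $15 + 167 @ $11 = $9,146

Ending inventory = $9,146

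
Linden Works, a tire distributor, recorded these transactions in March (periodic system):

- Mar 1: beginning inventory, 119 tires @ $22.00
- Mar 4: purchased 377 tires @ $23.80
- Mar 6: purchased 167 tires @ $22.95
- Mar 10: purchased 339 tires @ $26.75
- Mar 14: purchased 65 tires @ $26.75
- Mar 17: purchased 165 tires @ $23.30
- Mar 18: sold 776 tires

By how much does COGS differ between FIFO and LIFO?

FIFO COGS: 119 @ $22.00 + 377 @ $23.80 + 167 @ $22.95 + 113 @ $26.75 = $18,446.00
LIFO COGS: 165 @ $23.30 + 65 @ $26.75 + 339 @ $26.75 + 167 @ $22.95 + 40 @ $23.80 = $19,436.15
Difference = |$18,446.00 − $19,436.15| = $990.15

$990.15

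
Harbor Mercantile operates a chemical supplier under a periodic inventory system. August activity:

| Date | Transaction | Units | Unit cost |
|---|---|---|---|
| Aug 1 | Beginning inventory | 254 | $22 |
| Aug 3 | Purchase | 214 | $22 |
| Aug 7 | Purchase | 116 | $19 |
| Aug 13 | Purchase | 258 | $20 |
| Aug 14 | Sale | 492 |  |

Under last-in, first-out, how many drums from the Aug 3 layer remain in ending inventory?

96

Aug 14, 492 sold [LIFO — newest first]: 258 @ $20 + 116 @ $19 + 118 @ $22 = $9,960
Ending inventory: 254 @ $22 + 96 @ $22 = $7,700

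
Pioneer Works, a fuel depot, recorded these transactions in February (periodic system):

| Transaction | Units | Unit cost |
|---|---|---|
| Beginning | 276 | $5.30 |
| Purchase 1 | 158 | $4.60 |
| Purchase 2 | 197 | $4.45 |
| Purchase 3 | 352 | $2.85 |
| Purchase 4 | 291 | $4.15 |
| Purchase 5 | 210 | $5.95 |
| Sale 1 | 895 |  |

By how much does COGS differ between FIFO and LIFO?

FIFO COGS: 276 @ $5.30 + 158 @ $4.60 + 197 @ $4.45 + 264 @ $2.85 = $3,818.65
LIFO COGS: 210 @ $5.95 + 291 @ $4.15 + 352 @ $2.85 + 42 @ $4.45 = $3,647.25
Difference = |$3,818.65 − $3,647.25| = $171.40

$171.40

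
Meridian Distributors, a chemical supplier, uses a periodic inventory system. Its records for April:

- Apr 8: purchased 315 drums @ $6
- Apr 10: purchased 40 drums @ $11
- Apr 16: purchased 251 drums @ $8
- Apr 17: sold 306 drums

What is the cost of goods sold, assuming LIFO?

Apr 17, 306 sold [LIFO — newest first]: 251 @ $8 + 40 @ $11 + 15 @ $6 = $2,538
Ending inventory: 300 @ $6 = $1,800
Check: goods available $4,338 = COGS $2,538 + ending $1,800

COGS = $2,538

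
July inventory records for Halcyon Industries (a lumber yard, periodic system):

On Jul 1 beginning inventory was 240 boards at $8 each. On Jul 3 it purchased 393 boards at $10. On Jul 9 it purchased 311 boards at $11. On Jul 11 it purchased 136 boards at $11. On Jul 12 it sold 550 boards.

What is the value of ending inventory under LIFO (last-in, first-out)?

Jul 12, 550 sold [LIFO — newest first]: 136 @ $11 + 311 @ $11 + 103 @ $10 = $5,947
Ending inventory: 240 @ $8 + 290 @ $10 = $4,820

Ending inventory = $4,820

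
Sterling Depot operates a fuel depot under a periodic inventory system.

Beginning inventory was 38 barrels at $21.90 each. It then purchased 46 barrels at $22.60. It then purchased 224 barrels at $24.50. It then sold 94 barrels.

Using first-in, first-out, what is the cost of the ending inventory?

Sale 1 (94) [FIFO — oldest first]: 38 @ $21.90 + 46 @ $22.60 + 10 @ $24.50 = $2,116.80
Ending inventory: 214 @ $24.50 = $5,243.00

Ending inventory = $5,243.00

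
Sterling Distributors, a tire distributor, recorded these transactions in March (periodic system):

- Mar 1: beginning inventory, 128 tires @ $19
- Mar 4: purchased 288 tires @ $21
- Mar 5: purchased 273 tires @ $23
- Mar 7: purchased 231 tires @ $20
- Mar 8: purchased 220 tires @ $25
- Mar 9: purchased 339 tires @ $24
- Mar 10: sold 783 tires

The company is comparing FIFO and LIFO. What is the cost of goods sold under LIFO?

COGS = $18,116

FIFO COGS: 128 @ $19 + 288 @ $21 + 273 @ $23 + 94 @ $20 = $16,639
LIFO COGS: 339 @ $24 + 220 @ $25 + 224 @ $20 = $18,116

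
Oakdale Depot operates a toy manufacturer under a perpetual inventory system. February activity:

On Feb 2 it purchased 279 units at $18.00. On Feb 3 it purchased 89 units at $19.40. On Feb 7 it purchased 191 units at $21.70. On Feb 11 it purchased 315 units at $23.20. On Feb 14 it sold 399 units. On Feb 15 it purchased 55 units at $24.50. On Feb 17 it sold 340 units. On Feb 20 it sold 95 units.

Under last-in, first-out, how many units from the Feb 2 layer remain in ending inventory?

Feb 14, 399 sold [LIFO — newest first]: 315 @ $23.20 + 84 @ $21.70 = $9,130.80
Feb 17, 340 sold [LIFO — newest first]: 55 @ $24.50 + 107 @ $21.70 + 89 @ $19.40 + 89 @ $18.00 = $6,998.00
Feb 20, 95 sold [LIFO — newest first]: 95 @ $18.00 = $1,710.00
Total COGS = $9,130.80 + $6,998.00 + $1,710.00 = $17,838.80
Ending inventory: 95 @ $18.00 = $1,710.00

95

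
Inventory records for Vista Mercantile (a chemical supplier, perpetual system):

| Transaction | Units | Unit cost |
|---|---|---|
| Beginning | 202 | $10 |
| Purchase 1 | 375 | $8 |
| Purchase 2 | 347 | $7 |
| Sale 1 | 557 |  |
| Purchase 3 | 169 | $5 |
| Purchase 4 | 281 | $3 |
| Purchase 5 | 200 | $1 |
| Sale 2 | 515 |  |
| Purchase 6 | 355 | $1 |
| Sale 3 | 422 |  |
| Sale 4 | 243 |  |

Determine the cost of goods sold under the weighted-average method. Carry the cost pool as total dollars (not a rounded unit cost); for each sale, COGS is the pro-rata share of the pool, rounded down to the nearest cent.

COGS = $9,076.48

After Beginning: 202 on hand, pool $2,020.00 (≈ $10.0000 each)
After Purchase 1: 577 on hand, pool $5,020.00 (≈ $8.7002 each)
After Purchase 2: 924 on hand, pool $7,449.00 (≈ $8.0617 each)
Sale 1, sell 557: 557/924 × $7,449.00 → $4,490.36
After Purchase 3: 536 on hand, pool $3,803.64 (≈ $7.0963 each)
After Purchase 4: 817 on hand, pool $4,646.64 (≈ $5.6874 each)
After Purchase 5: 1017 on hand, pool $4,846.64 (≈ $4.7656 each)
Sale 2, sell 515: 515/1017 × $4,846.64 → $2,454.29
After Purchase 6: 857 on hand, pool $2,747.35 (≈ $3.2058 each)
Sale 3, sell 422: 422/857 × $2,747.35 → $1,352.83
Sale 4, sell 243: 243/435 × $1,394.52 → $779.00
Total COGS = $4,490.36 + $2,454.29 + $1,352.83 + $779.00 = $9,076.48
Ending inventory (cost pool remaining) = $615.52
Check: goods available $9,692.00 = COGS $9,076.48 + ending $615.52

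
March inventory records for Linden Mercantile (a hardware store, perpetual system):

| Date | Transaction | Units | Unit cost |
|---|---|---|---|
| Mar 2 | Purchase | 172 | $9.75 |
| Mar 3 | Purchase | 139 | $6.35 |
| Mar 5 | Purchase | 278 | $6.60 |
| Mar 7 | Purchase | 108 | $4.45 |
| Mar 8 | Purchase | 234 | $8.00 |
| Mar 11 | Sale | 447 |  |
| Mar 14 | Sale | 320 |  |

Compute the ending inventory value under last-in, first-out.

Ending inventory = $1,599.00

Mar 11, 447 sold [LIFO — newest first]: 234 @ $8.00 + 108 @ $4.45 + 105 @ $6.60 = $3,045.60
Mar 14, 320 sold [LIFO — newest first]: 173 @ $6.60 + 139 @ $6.35 + 8 @ $9.75 = $2,102.45
Total COGS = $3,045.60 + $2,102.45 = $5,148.05
Ending inventory: 164 @ $9.75 = $1,599.00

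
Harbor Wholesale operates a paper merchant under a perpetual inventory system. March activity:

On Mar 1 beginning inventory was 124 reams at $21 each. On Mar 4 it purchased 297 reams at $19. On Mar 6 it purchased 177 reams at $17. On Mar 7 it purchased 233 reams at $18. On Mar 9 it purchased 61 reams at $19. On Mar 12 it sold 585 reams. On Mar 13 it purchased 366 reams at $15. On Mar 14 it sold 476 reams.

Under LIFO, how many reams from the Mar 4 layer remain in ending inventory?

Mar 12, 585 sold [LIFO — newest first]: 61 @ $19 + 233 @ $18 + 177 @ $17 + 114 @ $19 = $10,528
Mar 14, 476 sold [LIFO — newest first]: 366 @ $15 + 110 @ $19 = $7,580
Total COGS = $10,528 + $7,580 = $18,108
Ending inventory: 124 @ $21 + 73 @ $19 = $3,991

73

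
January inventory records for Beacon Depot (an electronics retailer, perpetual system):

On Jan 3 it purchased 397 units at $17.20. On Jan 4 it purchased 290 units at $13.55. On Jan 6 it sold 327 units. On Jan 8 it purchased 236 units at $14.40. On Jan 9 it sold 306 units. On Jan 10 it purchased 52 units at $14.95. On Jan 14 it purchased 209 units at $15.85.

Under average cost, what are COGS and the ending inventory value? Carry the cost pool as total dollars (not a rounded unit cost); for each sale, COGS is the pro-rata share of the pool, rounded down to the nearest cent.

COGS = $9,759.71; ending inventory = $8,486.64

After Jan 3: 397 on hand, pool $6,828.40 (≈ $17.2000 each)
After Jan 4: 687 on hand, pool $10,757.90 (≈ $15.6592 each)
Jan 6, sell 327: 327/687 × $10,757.90 → $5,120.57
After Jan 8: 596 on hand, pool $9,035.73 (≈ $15.1606 each)
Jan 9, sell 306: 306/596 × $9,035.73 → $4,639.14
After Jan 10: 342 on hand, pool $5,173.99 (≈ $15.1286 each)
After Jan 14: 551 on hand, pool $8,486.64 (≈ $15.4023 each)
Total COGS = $5,120.57 + $4,639.14 = $9,759.71
Ending inventory (cost pool remaining) = $8,486.64
Check: goods available $18,246.35 = COGS $9,759.71 + ending $8,486.64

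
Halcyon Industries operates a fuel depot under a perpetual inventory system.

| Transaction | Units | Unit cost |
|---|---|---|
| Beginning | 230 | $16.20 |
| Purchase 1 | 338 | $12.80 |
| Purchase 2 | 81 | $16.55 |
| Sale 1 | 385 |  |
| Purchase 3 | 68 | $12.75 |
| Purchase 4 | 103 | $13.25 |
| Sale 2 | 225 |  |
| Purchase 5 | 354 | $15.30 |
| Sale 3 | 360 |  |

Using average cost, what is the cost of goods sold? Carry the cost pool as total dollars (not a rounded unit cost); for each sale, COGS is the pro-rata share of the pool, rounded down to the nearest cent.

COGS = $14,024.96

After Beginning: 230 on hand, pool $3,726.00 (≈ $16.2000 each)
After Purchase 1: 568 on hand, pool $8,052.40 (≈ $14.1768 each)
After Purchase 2: 649 on hand, pool $9,392.95 (≈ $14.4730 each)
Sale 1, sell 385: 385/649 × $9,392.95 → $5,572.08
After Purchase 3: 332 on hand, pool $4,687.87 (≈ $14.1201 each)
After Purchase 4: 435 on hand, pool $6,052.62 (≈ $13.9141 each)
Sale 2, sell 225: 225/435 × $6,052.62 → $3,130.66
After Purchase 5: 564 on hand, pool $8,338.16 (≈ $14.7840 each)
Sale 3, sell 360: 360/564 × $8,338.16 → $5,322.22
Total COGS = $5,572.08 + $3,130.66 + $5,322.22 = $14,024.96
Ending inventory (cost pool remaining) = $3,015.94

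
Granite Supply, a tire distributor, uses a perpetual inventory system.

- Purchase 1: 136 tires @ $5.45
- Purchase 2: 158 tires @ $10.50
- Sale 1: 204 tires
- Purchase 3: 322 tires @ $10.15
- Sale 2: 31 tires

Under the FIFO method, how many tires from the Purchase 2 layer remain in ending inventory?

59

Sale 1 (204) [FIFO — oldest first]: 136 @ $5.45 + 68 @ $10.50 = $1,455.20
Sale 2 (31) [FIFO — oldest first]: 31 @ $10.50 = $325.50
Total COGS = $1,455.20 + $325.50 = $1,780.70
Ending inventory: 59 @ $10.50 + 322 @ $10.15 = $3,887.80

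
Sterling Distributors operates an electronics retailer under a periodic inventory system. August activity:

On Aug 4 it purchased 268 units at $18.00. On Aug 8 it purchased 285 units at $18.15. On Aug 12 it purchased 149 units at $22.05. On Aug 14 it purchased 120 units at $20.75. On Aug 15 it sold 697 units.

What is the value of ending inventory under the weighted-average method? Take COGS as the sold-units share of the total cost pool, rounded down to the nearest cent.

Ending inventory = $2,398.45

Aug 15, sell 697: 697/822 × $15,772.20 → $13,373.75
Ending inventory (cost pool remaining) = $2,398.45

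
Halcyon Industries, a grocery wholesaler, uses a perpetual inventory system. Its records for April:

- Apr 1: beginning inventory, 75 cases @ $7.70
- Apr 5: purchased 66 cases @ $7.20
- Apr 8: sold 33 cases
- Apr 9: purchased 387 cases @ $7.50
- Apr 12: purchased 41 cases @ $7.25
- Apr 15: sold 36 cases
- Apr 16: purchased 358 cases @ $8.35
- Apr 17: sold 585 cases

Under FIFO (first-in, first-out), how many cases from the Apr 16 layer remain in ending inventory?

273

Apr 8, 33 sold [FIFO — oldest first]: 33 @ $7.70 = $254.10
Apr 15, 36 sold [FIFO — oldest first]: 36 @ $7.70 = $277.20
Apr 17, 585 sold [FIFO — oldest first]: 6 @ $7.70 + 66 @ $7.20 + 387 @ $7.50 + 41 @ $7.25 + 85 @ $8.35 = $4,430.90
Total COGS = $254.10 + $277.20 + $4,430.90 = $4,962.20
Ending inventory: 273 @ $8.35 = $2,279.55
Check: goods available $7,241.75 = COGS $4,962.20 + ending $2,279.55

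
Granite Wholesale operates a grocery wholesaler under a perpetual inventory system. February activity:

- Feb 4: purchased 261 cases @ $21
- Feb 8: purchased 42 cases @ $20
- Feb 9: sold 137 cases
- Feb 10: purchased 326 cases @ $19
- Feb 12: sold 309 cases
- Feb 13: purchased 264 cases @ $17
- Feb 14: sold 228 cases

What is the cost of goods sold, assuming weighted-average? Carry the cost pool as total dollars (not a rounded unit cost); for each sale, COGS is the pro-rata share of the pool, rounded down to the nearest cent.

COGS = $13,044.37

After Feb 4: 261 on hand, pool $5,481.00 (≈ $21.0000 each)
After Feb 8: 303 on hand, pool $6,321.00 (≈ $20.8614 each)
Feb 9, sell 137: 137/303 × $6,321.00 → $2,858.00
After Feb 10: 492 on hand, pool $9,657.00 (≈ $19.6280 each)
Feb 12, sell 309: 309/492 × $9,657.00 → $6,065.06
After Feb 13: 447 on hand, pool $8,079.94 (≈ $18.0759 each)
Feb 14, sell 228: 228/447 × $8,079.94 → $4,121.31
Total COGS = $2,858.00 + $6,065.06 + $4,121.31 = $13,044.37
Ending inventory (cost pool remaining) = $3,958.63
Check: goods available $17,003.00 = COGS $13,044.37 + ending $3,958.63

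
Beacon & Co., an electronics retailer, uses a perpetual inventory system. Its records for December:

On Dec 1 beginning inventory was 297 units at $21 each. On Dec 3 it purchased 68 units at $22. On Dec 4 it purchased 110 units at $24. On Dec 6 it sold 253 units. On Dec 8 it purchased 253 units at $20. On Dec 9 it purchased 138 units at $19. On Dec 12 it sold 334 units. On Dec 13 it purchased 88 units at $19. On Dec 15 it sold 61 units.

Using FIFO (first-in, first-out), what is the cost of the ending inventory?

Ending inventory = $5,894

Dec 6, 253 sold [FIFO — oldest first]: 253 @ $21 = $5,313
Dec 12, 334 sold [FIFO — oldest first]: 44 @ $21 + 68 @ $22 + 110 @ $24 + 112 @ $20 = $7,300
Dec 15, 61 sold [FIFO — oldest first]: 61 @ $20 = $1,220
Total COGS = $5,313 + $7,300 + $1,220 = $13,833
Ending inventory: 80 @ $20 + 138 @ $19 + 88 @ $19 = $5,894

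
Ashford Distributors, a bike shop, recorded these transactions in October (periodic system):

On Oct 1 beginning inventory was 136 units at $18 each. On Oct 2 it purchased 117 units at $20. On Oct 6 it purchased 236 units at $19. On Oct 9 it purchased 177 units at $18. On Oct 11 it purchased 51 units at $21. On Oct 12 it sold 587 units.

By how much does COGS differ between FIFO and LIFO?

FIFO COGS: 136 @ $18 + 117 @ $20 + 236 @ $19 + 98 @ $18 = $11,036
LIFO COGS: 51 @ $21 + 177 @ $18 + 236 @ $19 + 117 @ $20 + 6 @ $18 = $11,189
Difference = |$11,036 − $11,189| = $153

$153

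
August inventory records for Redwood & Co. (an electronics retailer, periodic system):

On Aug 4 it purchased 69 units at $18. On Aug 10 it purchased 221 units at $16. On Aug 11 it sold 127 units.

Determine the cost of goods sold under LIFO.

COGS = $2,032

Aug 11, 127 sold [LIFO — newest first]: 127 @ $16 = $2,032
Ending inventory: 69 @ $18 + 94 @ $16 = $2,746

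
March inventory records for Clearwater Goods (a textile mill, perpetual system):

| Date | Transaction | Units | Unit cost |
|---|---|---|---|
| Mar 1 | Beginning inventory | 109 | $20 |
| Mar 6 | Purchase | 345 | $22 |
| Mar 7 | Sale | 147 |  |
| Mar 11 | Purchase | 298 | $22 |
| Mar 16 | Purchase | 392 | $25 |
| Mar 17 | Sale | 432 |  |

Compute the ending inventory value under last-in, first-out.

Mar 7, 147 sold [LIFO — newest first]: 147 @ $22 = $3,234
Mar 17, 432 sold [LIFO — newest first]: 392 @ $25 + 40 @ $22 = $10,680
Total COGS = $3,234 + $10,680 = $13,914
Ending inventory: 109 @ $20 + 198 @ $22 + 258 @ $22 = $12,212
Check: goods available $26,126 = COGS $13,914 + ending $12,212

Ending inventory = $12,212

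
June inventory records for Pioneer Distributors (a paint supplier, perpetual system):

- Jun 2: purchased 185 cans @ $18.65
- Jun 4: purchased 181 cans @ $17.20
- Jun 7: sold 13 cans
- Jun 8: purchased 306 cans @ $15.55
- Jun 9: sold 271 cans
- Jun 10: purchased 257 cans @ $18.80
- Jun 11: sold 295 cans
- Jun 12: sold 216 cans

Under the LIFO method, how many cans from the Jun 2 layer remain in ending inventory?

134

Jun 7, 13 sold [LIFO — newest first]: 13 @ $17.20 = $223.60
Jun 9, 271 sold [LIFO — newest first]: 271 @ $15.55 = $4,214.05
Jun 11, 295 sold [LIFO — newest first]: 257 @ $18.80 + 35 @ $15.55 + 3 @ $17.20 = $5,427.45
Jun 12, 216 sold [LIFO — newest first]: 165 @ $17.20 + 51 @ $18.65 = $3,789.15
Total COGS = $223.60 + $4,214.05 + $5,427.45 + $3,789.15 = $13,654.25
Ending inventory: 134 @ $18.65 = $2,499.10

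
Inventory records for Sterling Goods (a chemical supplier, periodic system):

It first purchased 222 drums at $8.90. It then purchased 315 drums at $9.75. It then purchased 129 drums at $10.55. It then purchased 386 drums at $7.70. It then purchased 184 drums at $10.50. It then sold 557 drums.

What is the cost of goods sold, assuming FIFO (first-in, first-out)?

COGS = $5,258.05

Sale 1 (557) [FIFO — oldest first]: 222 @ $8.90 + 315 @ $9.75 + 20 @ $10.55 = $5,258.05
Ending inventory: 109 @ $10.55 + 386 @ $7.70 + 184 @ $10.50 = $6,054.15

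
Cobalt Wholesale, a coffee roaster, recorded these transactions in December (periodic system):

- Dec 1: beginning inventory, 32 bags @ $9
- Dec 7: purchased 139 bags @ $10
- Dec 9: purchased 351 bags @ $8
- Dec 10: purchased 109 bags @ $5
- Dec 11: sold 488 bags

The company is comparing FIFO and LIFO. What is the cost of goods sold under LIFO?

COGS = $3,633

FIFO COGS: 32 @ $9 + 139 @ $10 + 317 @ $8 = $4,214
LIFO COGS: 109 @ $5 + 351 @ $8 + 28 @ $10 = $3,633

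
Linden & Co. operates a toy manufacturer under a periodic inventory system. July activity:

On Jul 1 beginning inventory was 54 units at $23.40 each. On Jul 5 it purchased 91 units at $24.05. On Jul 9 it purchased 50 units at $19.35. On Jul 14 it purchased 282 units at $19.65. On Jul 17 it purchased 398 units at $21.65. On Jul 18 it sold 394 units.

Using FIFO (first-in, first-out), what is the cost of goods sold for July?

COGS = $8,330.00

Jul 18, 394 sold [FIFO — oldest first]: 54 @ $23.40 + 91 @ $24.05 + 50 @ $19.35 + 199 @ $19.65 = $8,330.00
Ending inventory: 83 @ $19.65 + 398 @ $21.65 = $10,247.65
Check: goods available $18,577.65 = COGS $8,330.00 + ending $10,247.65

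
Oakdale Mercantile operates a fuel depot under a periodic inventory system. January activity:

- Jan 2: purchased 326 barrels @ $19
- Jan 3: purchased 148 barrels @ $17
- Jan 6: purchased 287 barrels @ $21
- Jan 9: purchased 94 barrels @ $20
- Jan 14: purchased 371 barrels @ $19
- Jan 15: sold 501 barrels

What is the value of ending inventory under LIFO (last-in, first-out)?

Jan 15, 501 sold [LIFO — newest first]: 371 @ $19 + 94 @ $20 + 36 @ $21 = $9,685
Ending inventory: 326 @ $19 + 148 @ $17 + 251 @ $21 = $13,981

Ending inventory = $13,981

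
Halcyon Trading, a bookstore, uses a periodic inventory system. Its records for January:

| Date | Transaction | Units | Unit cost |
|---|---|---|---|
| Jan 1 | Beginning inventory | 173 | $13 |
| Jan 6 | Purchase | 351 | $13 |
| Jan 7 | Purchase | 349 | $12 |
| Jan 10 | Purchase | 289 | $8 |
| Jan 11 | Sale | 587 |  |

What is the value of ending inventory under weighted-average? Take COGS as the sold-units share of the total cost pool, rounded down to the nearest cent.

Jan 11, sell 587: 587/1162 × $13,312.00 → $6,724.73
Ending inventory (cost pool remaining) = $6,587.27

Ending inventory = $6,587.27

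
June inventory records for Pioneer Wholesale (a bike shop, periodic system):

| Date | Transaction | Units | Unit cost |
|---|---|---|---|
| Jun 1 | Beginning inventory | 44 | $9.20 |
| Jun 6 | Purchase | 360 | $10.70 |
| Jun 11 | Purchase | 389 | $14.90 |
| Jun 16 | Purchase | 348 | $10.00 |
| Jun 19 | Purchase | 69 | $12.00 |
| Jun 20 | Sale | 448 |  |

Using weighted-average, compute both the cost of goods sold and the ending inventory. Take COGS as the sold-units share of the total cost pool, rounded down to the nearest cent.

COGS = $5,317.09; ending inventory = $9,043.81

Jun 20, sell 448: 448/1210 × $14,360.90 → $5,317.09
Ending inventory (cost pool remaining) = $9,043.81
Check: goods available $14,360.90 = COGS $5,317.09 + ending $9,043.81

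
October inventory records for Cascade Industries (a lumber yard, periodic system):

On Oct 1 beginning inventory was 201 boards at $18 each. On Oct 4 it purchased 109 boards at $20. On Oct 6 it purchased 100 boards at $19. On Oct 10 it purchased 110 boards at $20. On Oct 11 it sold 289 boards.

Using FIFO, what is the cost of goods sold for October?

Oct 11, 289 sold [FIFO — oldest first]: 201 @ $18 + 88 @ $20 = $5,378
Ending inventory: 21 @ $20 + 100 @ $19 + 110 @ $20 = $4,520
Check: goods available $9,898 = COGS $5,378 + ending $4,520

COGS = $5,378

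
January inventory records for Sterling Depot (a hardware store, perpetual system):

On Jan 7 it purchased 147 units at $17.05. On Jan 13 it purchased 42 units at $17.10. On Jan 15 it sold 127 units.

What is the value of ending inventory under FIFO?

Ending inventory = $1,059.20

Jan 15, 127 sold [FIFO — oldest first]: 127 @ $17.05 = $2,165.35
Ending inventory: 20 @ $17.05 + 42 @ $17.10 = $1,059.20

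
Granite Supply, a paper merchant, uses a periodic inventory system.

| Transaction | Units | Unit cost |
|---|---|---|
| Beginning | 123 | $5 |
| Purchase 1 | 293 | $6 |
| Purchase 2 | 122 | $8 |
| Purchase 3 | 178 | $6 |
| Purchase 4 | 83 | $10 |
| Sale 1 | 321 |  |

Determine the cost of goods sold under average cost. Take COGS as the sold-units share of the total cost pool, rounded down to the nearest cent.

COGS = $2,107.99

Sale 1, sell 321: 321/799 × $5,247.00 → $2,107.99
Ending inventory (cost pool remaining) = $3,139.01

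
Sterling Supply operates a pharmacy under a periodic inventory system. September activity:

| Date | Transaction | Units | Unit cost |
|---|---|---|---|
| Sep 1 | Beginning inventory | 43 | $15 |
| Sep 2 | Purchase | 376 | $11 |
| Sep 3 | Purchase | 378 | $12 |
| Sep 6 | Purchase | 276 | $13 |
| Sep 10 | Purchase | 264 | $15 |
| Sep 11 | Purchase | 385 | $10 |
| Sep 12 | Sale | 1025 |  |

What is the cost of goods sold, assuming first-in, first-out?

COGS = $12,281

Sep 12, 1025 sold [FIFO — oldest first]: 43 @ $15 + 376 @ $11 + 378 @ $12 + 228 @ $13 = $12,281
Ending inventory: 48 @ $13 + 264 @ $15 + 385 @ $10 = $8,434
Check: goods available $20,715 = COGS $12,281 + ending $8,434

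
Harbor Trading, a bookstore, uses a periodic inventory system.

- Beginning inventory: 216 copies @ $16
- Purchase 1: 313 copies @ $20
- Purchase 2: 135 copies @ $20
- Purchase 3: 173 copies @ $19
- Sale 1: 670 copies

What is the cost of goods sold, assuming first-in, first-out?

Sale 1 (670) [FIFO — oldest first]: 216 @ $16 + 313 @ $20 + 135 @ $20 + 6 @ $19 = $12,530
Ending inventory: 167 @ $19 = $3,173

COGS = $12,530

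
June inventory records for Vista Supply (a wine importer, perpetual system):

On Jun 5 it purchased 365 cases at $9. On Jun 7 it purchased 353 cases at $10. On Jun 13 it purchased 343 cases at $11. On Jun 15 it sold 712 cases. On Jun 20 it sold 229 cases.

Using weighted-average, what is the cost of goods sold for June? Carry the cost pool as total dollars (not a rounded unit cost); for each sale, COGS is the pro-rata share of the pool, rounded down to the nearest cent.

COGS = $9,390.48

After Jun 5: 365 on hand, pool $3,285.00 (≈ $9.0000 each)
After Jun 7: 718 on hand, pool $6,815.00 (≈ $9.4916 each)
After Jun 13: 1061 on hand, pool $10,588.00 (≈ $9.9793 each)
Jun 15, sell 712: 712/1061 × $10,588.00 → $7,105.23
Jun 20, sell 229: 229/349 × $3,482.77 → $2,285.25
Total COGS = $7,105.23 + $2,285.25 = $9,390.48
Ending inventory (cost pool remaining) = $1,197.52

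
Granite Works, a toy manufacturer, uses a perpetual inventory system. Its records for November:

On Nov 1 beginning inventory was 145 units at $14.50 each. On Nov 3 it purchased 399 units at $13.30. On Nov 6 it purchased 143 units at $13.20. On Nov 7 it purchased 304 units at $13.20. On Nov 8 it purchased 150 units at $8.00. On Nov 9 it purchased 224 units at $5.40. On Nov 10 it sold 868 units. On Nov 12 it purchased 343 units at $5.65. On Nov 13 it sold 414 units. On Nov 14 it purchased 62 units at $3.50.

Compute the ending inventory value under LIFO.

Nov 10, 868 sold [LIFO — newest first]: 224 @ $5.40 + 150 @ $8.00 + 304 @ $13.20 + 143 @ $13.20 + 47 @ $13.30 = $8,935.10
Nov 13, 414 sold [LIFO — newest first]: 343 @ $5.65 + 71 @ $13.30 = $2,882.25
Total COGS = $8,935.10 + $2,882.25 = $11,817.35
Ending inventory: 145 @ $14.50 + 281 @ $13.30 + 62 @ $3.50 = $6,056.80
Check: goods available $17,874.15 = COGS $11,817.35 + ending $6,056.80

Ending inventory = $6,056.80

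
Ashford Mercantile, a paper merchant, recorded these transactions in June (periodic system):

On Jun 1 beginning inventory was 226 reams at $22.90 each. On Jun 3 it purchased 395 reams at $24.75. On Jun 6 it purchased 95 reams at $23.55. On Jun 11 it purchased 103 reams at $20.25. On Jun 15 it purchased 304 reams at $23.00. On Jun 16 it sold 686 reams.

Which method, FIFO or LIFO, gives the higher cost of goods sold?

FIFO COGS: 226 @ $22.90 + 395 @ $24.75 + 65 @ $23.55 = $16,482.40
LIFO COGS: 304 @ $23.00 + 103 @ $20.25 + 95 @ $23.55 + 184 @ $24.75 = $15,869.00

FIFO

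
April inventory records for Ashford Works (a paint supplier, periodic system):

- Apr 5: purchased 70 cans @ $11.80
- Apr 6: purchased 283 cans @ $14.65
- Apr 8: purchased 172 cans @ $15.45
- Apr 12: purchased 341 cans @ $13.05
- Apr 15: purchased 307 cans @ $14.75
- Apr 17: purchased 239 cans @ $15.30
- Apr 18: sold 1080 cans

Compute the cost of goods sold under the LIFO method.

COGS = $15,600.05

Apr 18, 1080 sold [LIFO — newest first]: 239 @ $15.30 + 307 @ $14.75 + 341 @ $13.05 + 172 @ $15.45 + 21 @ $14.65 = $15,600.05
Ending inventory: 70 @ $11.80 + 262 @ $14.65 = $4,664.30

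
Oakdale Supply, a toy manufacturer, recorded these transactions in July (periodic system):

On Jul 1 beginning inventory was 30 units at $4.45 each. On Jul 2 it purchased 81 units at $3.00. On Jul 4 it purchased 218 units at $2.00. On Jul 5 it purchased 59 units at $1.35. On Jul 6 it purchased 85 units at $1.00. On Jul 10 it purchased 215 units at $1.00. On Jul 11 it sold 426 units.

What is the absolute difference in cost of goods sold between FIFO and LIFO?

$416.50

FIFO COGS: 30 @ $4.45 + 81 @ $3.00 + 218 @ $2.00 + 59 @ $1.35 + 38 @ $1.00 = $930.15
LIFO COGS: 215 @ $1.00 + 85 @ $1.00 + 59 @ $1.35 + 67 @ $2.00 = $513.65
Difference = |$930.15 − $513.65| = $416.50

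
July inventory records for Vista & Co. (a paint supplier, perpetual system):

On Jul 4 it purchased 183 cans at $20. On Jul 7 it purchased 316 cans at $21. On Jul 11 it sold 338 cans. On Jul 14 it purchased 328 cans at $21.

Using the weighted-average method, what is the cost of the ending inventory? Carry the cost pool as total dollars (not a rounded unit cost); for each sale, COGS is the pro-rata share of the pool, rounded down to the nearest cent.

After Jul 4: 183 on hand, pool $3,660.00 (≈ $20.0000 each)
After Jul 7: 499 on hand, pool $10,296.00 (≈ $20.6333 each)
Jul 11, sell 338: 338/499 × $10,296.00 → $6,974.04
After Jul 14: 489 on hand, pool $10,209.96 (≈ $20.8793 each)
Ending inventory (cost pool remaining) = $10,209.96

Ending inventory = $10,209.96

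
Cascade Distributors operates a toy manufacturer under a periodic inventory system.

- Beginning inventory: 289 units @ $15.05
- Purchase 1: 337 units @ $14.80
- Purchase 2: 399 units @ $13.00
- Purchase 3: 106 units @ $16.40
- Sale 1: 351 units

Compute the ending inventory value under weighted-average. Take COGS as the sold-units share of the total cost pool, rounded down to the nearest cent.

Sale 1, sell 351: 351/1131 × $16,262.45 → $5,046.96
Ending inventory (cost pool remaining) = $11,215.49

Ending inventory = $11,215.49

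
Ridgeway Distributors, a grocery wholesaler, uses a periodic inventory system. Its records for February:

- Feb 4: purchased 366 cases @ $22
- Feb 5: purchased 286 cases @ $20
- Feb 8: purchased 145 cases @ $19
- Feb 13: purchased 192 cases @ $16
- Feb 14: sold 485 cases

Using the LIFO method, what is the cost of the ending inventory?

Feb 14, 485 sold [LIFO — newest first]: 192 @ $16 + 145 @ $19 + 148 @ $20 = $8,787
Ending inventory: 366 @ $22 + 138 @ $20 = $10,812

Ending inventory = $10,812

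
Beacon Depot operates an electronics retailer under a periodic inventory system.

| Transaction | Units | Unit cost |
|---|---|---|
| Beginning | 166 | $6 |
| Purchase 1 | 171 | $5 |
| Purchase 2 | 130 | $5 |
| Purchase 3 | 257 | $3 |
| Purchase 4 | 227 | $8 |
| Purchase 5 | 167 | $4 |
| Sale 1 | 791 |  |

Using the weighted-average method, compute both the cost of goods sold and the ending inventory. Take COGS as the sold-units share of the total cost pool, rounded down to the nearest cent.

COGS = $4,072.44; ending inventory = $1,683.56

Sale 1, sell 791: 791/1118 × $5,756.00 → $4,072.44
Ending inventory (cost pool remaining) = $1,683.56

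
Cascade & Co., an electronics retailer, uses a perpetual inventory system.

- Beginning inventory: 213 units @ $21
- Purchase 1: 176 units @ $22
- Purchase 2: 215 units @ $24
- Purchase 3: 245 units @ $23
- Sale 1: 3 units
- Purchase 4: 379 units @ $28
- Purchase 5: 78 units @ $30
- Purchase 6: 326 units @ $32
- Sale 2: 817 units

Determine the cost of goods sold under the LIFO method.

Sale 1 (3) [LIFO — newest first]: 3 @ $23 = $69
Sale 2 (817) [LIFO — newest first]: 326 @ $32 + 78 @ $30 + 379 @ $28 + 34 @ $23 = $24,166
Total COGS = $69 + $24,166 = $24,235
Ending inventory: 213 @ $21 + 176 @ $22 + 215 @ $24 + 208 @ $23 = $18,289
Check: goods available $42,524 = COGS $24,235 + ending $18,289

COGS = $24,235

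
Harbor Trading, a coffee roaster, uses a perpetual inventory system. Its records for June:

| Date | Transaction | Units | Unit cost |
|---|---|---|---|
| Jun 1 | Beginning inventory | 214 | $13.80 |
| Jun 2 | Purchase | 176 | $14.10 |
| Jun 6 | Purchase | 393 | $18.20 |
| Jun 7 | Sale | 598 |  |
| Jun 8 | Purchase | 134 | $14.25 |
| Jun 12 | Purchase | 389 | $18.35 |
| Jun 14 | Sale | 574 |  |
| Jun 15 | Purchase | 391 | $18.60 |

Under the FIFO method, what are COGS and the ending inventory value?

COGS = $19,176.15; ending inventory = $9,731.50

Jun 7, 598 sold [FIFO — oldest first]: 214 @ $13.80 + 176 @ $14.10 + 208 @ $18.20 = $9,220.40
Jun 14, 574 sold [FIFO — oldest first]: 185 @ $18.20 + 134 @ $14.25 + 255 @ $18.35 = $9,955.75
Total COGS = $9,220.40 + $9,955.75 = $19,176.15
Ending inventory: 134 @ $18.35 + 391 @ $18.60 = $9,731.50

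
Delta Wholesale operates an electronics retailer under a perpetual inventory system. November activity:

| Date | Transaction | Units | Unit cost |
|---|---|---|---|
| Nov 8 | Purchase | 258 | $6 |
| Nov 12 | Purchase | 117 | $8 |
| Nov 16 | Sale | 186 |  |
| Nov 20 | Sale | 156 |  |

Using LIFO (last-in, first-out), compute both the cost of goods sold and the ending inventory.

COGS = $2,286; ending inventory = $198

Nov 16, 186 sold [LIFO — newest first]: 117 @ $8 + 69 @ $6 = $1,350
Nov 20, 156 sold [LIFO — newest first]: 156 @ $6 = $936
Total COGS = $1,350 + $936 = $2,286
Ending inventory: 33 @ $6 = $198
Check: goods available $2,484 = COGS $2,286 + ending $198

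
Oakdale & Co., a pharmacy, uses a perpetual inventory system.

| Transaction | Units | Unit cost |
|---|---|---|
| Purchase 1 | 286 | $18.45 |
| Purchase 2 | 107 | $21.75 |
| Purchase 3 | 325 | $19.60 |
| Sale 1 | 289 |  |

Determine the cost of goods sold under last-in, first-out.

COGS = $5,664.40

Sale 1 (289) [LIFO — newest first]: 289 @ $19.60 = $5,664.40
Ending inventory: 286 @ $18.45 + 107 @ $21.75 + 36 @ $19.60 = $8,309.55
Check: goods available $13,973.95 = COGS $5,664.40 + ending $8,309.55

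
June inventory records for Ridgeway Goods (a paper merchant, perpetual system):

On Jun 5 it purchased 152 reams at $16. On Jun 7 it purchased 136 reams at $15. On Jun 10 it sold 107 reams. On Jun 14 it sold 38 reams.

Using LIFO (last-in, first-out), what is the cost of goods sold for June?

COGS = $2,184

Jun 10, 107 sold [LIFO — newest first]: 107 @ $15 = $1,605
Jun 14, 38 sold [LIFO — newest first]: 29 @ $15 + 9 @ $16 = $579
Total COGS = $1,605 + $579 = $2,184
Ending inventory: 143 @ $16 = $2,288
Check: goods available $4,472 = COGS $2,184 + ending $2,288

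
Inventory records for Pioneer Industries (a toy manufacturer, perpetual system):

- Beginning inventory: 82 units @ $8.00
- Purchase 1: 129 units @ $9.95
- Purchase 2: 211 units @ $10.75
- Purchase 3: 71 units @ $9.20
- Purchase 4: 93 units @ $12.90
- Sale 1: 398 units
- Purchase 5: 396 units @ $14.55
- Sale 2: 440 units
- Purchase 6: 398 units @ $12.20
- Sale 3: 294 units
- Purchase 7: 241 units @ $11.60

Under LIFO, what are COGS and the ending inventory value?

Sale 1 (398) [LIFO — newest first]: 93 @ $12.90 + 71 @ $9.20 + 211 @ $10.75 + 23 @ $9.95 = $4,350.00
Sale 2 (440) [LIFO — newest first]: 396 @ $14.55 + 44 @ $9.95 = $6,199.60
Sale 3 (294) [LIFO — newest first]: 294 @ $12.20 = $3,586.80
Total COGS = $4,350.00 + $6,199.60 + $3,586.80 = $14,136.40
Ending inventory: 82 @ $8.00 + 62 @ $9.95 + 104 @ $12.20 + 241 @ $11.60 = $5,337.30
Check: goods available $19,473.70 = COGS $14,136.40 + ending $5,337.30

COGS = $14,136.40; ending inventory = $5,337.30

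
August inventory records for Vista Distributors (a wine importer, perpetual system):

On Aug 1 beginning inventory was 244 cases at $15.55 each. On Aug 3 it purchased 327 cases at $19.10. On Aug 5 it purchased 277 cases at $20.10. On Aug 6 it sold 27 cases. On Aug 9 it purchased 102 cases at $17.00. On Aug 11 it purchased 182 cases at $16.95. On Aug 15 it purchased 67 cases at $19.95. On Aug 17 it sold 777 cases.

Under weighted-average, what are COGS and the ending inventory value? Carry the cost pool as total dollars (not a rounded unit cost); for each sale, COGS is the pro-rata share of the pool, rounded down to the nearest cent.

After Aug 1: 244 on hand, pool $3,794.20 (≈ $15.5500 each)
After Aug 3: 571 on hand, pool $10,039.90 (≈ $17.5830 each)
After Aug 5: 848 on hand, pool $15,607.60 (≈ $18.4052 each)
Aug 6, sell 27: 27/848 × $15,607.60 → $496.94
After Aug 9: 923 on hand, pool $16,844.66 (≈ $18.2499 each)
After Aug 11: 1105 on hand, pool $19,929.56 (≈ $18.0358 each)
After Aug 15: 1172 on hand, pool $21,266.21 (≈ $18.1452 each)
Aug 17, sell 777: 777/1172 × $21,266.21 → $14,098.84
Total COGS = $496.94 + $14,098.84 = $14,595.78
Ending inventory (cost pool remaining) = $7,167.37

COGS = $14,595.78; ending inventory = $7,167.37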